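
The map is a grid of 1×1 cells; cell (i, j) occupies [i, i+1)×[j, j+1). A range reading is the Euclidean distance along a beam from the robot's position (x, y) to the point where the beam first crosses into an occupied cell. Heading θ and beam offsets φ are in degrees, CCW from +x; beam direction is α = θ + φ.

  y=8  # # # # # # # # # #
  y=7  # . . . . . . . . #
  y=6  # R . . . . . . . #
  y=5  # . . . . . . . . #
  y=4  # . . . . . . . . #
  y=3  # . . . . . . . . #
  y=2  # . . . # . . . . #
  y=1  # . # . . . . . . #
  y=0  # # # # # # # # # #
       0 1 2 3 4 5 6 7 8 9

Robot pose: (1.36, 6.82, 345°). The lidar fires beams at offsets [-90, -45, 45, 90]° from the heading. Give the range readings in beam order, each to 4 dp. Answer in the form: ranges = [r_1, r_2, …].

ranges = [1.3909, 5.2800, 2.3600, 1.2216]

beam 1: φ=-90°, α=255°
  dir = (cos 255°, sin 255°) = (-0.2588, -0.9659); from cell (1,6)
  next x-line at t=1.3909, next y-line at t=0.8489; Δt_x=3.8637, Δt_y=1.0353
    y: enter (1,5) at t=0.8489
    x: enter (0,5) at t=1.3909 ← occupied
  → r_1 = 1.3909
beam 2: φ=-45°, α=300°
  dir = (cos 300°, sin 300°) = (0.5000, -0.8660); from cell (1,6)
  next x-line at t=1.2800, next y-line at t=0.9469; Δt_x=2.0000, Δt_y=1.1547
    y: enter (1,5) at t=0.9469
    x: enter (2,5) at t=1.2800
    y: enter (2,4) at t=2.1016
    y: enter (2,3) at t=3.2563
    x: enter (3,3) at t=3.2800
    y: enter (3,2) at t=4.4110
    x: enter (4,2) at t=5.2800 ← occupied
  → r_2 = 5.2800
beam 3: φ=45°, α=30°
  dir = (cos 30°, sin 30°) = (0.8660, 0.5000); from cell (1,6)
  next x-line at t=0.7390, next y-line at t=0.3600; Δt_x=1.1547, Δt_y=2.0000
    y: enter (1,7) at t=0.3600
    x: enter (2,7) at t=0.7390
    x: enter (3,7) at t=1.8937
    y: enter (3,8) at t=2.3600 ← occupied
  → r_3 = 2.3600
beam 4: φ=90°, α=75°
  dir = (cos 75°, sin 75°) = (0.2588, 0.9659); from cell (1,6)
  next x-line at t=2.4728, next y-line at t=0.1863; Δt_x=3.8637, Δt_y=1.0353
    y: enter (1,7) at t=0.1863
    y: enter (1,8) at t=1.2216 ← occupied
  → r_4 = 1.2216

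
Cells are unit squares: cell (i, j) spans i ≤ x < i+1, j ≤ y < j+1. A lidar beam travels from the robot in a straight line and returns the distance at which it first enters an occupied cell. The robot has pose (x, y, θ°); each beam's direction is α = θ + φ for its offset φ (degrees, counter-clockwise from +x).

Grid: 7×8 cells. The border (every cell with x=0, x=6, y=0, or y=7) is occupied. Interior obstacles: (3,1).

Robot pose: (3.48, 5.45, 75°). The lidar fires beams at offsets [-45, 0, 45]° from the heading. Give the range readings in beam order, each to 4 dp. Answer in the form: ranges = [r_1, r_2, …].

beam 1: φ=-45°, α=30°
  cosα=0.8660 sinα=0.5000 | (3,5) | tMaxX 0.6004 tMaxY 1.1000 | tΔX 1.1547 tΔY 2.0000
    t=0.6004 [x] (4,5)
    t=1.1000 [y] (4,6)
    t=1.7551 [x] (5,6)
    t=2.9098 [x] (6,6) — stop
  → r_1 = 2.9098
beam 2: φ=0°, α=75°
  cosα=0.2588 sinα=0.9659 | (3,5) | tMaxX 2.0091 tMaxY 0.5694 | tΔX 3.8637 tΔY 1.0353
    t=0.5694 [y] (3,6)
    t=1.6047 [y] (3,7) — stop
  → r_2 = 1.6047
beam 3: φ=45°, α=120°
  cosα=-0.5000 sinα=0.8660 | (3,5) | tMaxX 0.9600 tMaxY 0.6351 | tΔX 2.0000 tΔY 1.1547
    t=0.6351 [y] (3,6)
    t=0.9600 [x] (2,6)
    t=1.7898 [y] (2,7) — stop
  → r_3 = 1.7898

ranges = [2.9098, 1.6047, 1.7898]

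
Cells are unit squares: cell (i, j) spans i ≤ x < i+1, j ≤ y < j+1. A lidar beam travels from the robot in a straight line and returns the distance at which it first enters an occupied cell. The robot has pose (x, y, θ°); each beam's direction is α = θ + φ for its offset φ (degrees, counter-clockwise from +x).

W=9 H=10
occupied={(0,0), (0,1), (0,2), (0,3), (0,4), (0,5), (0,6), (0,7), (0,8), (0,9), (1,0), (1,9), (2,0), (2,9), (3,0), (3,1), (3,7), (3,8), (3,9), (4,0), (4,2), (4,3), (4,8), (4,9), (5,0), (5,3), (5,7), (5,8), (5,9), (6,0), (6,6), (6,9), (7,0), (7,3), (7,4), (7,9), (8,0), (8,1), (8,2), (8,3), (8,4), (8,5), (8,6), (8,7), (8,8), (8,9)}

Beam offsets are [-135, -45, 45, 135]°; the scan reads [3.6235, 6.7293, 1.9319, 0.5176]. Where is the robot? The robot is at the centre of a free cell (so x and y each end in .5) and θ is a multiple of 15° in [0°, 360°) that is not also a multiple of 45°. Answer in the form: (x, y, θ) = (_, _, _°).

Enumerate (i+0.5, j+0.5, θ) over the 44 free cells and 16 admissible headings. For each, cast all 4 beams and compare to the given ranges.
  (1.5, 1.5, 255°): beam 1 = 1.0000 ≠ 3.6235 ✗
  (4.5, 5.5, 75°): beam 1 = 1.7321 ≠ 3.6235 ✗
  (4.5, 7.5, 15°): beam 1 = 7.0000 ≠ 3.6235 ✗
  (5.5, 1.5, 210°): beam 1 = 1.5529 ≠ 3.6235 ✗
  …
  (1.5, 4.5, 60°): r_1=3.6235, r_2=6.7293, r_3=1.9319, r_4=0.5176 — all match ✓
Only this pose fits every beam.

(x, y, θ) = (1.5, 4.5, 60°)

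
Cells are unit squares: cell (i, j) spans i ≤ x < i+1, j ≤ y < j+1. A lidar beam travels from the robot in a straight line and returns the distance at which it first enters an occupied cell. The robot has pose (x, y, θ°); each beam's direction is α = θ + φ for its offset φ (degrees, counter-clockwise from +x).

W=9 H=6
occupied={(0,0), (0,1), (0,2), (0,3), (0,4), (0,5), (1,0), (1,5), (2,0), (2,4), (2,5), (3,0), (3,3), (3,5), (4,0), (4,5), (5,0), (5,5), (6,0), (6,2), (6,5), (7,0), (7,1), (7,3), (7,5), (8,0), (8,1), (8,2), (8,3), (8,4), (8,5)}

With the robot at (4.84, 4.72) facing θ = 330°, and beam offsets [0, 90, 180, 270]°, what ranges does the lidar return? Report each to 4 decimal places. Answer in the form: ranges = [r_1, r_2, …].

beam 1: φ=0°, α=330°
  dir = (cos 330°, sin 330°) = (0.8660, -0.5000); from cell (4,4)
  next x-line at t=0.1848, next y-line at t=1.4400; Δt_x=1.1547, Δt_y=2.0000
    x: enter (5,4) at t=0.1848
    x: enter (6,4) at t=1.3395
    y: enter (6,3) at t=1.4400
    x: enter (7,3) at t=2.4942 ← occupied
  → r_1 = 2.4942
beam 2: φ=90°, α=60°
  dir = (cos 60°, sin 60°) = (0.5000, 0.8660); from cell (4,4)
  next x-line at t=0.3200, next y-line at t=0.3233; Δt_x=2.0000, Δt_y=1.1547
    x: enter (5,4) at t=0.3200
    y: enter (5,5) at t=0.3233 ← occupied
  → r_2 = 0.3233
beam 3: φ=180°, α=150°
  dir = (cos 150°, sin 150°) = (-0.8660, 0.5000); from cell (4,4)
  next x-line at t=0.9699, next y-line at t=0.5600; Δt_x=1.1547, Δt_y=2.0000
    y: enter (4,5) at t=0.5600 ← occupied
  → r_3 = 0.5600
beam 4: φ=270°, α=240°
  dir = (cos 240°, sin 240°) = (-0.5000, -0.8660); from cell (4,4)
  next x-line at t=1.6800, next y-line at t=0.8314; Δt_x=2.0000, Δt_y=1.1547
    y: enter (4,3) at t=0.8314
    x: enter (3,3) at t=1.6800 ← occupied
  → r_4 = 1.6800

ranges = [2.4942, 0.3233, 0.5600, 1.6800]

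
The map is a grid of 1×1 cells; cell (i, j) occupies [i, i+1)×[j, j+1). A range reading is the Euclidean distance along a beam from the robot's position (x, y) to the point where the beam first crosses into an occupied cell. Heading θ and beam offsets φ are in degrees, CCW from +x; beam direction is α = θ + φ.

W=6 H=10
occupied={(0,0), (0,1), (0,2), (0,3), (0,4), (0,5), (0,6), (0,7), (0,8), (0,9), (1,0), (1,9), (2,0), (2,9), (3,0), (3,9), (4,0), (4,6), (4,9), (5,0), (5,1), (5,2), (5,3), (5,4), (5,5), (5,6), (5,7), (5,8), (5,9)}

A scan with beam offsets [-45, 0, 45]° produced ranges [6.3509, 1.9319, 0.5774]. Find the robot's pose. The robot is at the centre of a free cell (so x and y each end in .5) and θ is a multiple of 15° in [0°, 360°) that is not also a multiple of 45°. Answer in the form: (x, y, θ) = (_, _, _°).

(x, y, θ) = (1.5, 3.5, 105°)

The pose lattice has 31·16 = 496 candidates. Test each by forward raycasting.
  (1.5, 4.5, 285°): beam 1 = 1.0000 ≠ 6.3509 ✗
  (1.5, 3.5, 150°): beam 1 = 1.9319 ≠ 6.3509 ✗
  (1.5, 8.5, 210°): beam 1 = 0.5176 ≠ 6.3509 ✗
  (4.5, 1.5, 120°): beam 1 = 1.9319 ≠ 6.3509 ✗
  (1.5, 6.5, 285°): beam 1 = 1.0000 ≠ 6.3509 ✗
  …
  (1.5, 3.5, 105°): r_1=6.3509, r_2=1.9319, r_3=0.5774 — all match ✓
Only this pose fits every beam.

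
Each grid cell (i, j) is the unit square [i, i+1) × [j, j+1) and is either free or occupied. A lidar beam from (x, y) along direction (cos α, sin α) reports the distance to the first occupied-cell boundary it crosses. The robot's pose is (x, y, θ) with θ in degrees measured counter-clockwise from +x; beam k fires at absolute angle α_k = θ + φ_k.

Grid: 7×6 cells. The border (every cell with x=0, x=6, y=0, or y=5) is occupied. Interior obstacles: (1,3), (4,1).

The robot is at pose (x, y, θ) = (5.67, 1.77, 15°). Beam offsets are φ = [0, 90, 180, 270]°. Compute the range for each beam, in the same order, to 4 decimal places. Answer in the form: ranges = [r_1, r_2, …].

ranges = [0.3416, 3.3439, 0.6936, 0.7972]

beam 1: φ=0°, α=15°
  cosα=0.9659 sinα=0.2588 | (5,1) | tMaxX 0.3416 tMaxY 0.8887 | tΔX 1.0353 tΔY 3.8637
    t=0.3416 [x] (6,1) — stop
  → r_1 = 0.3416
beam 2: φ=90°, α=105°
  cosα=-0.2588 sinα=0.9659 | (5,1) | tMaxX 2.5887 tMaxY 0.2381 | tΔX 3.8637 tΔY 1.0353
    t=0.2381 [y] (5,2)
    t=1.2734 [y] (5,3)
    t=2.3087 [y] (5,4)
    t=2.5887 [x] (4,4)
    t=3.3439 [y] (4,5) — stop
  → r_2 = 3.3439
beam 3: φ=180°, α=195°
  cosα=-0.9659 sinα=-0.2588 | (5,1) | tMaxX 0.6936 tMaxY 2.9751 | tΔX 1.0353 tΔY 3.8637
    t=0.6936 [x] (4,1) — stop
  → r_3 = 0.6936
beam 4: φ=270°, α=285°
  cosα=0.2588 sinα=-0.9659 | (5,1) | tMaxX 1.2750 tMaxY 0.7972 | tΔX 3.8637 tΔY 1.0353
    t=0.7972 [y] (5,0) — stop
  → r_4 = 0.7972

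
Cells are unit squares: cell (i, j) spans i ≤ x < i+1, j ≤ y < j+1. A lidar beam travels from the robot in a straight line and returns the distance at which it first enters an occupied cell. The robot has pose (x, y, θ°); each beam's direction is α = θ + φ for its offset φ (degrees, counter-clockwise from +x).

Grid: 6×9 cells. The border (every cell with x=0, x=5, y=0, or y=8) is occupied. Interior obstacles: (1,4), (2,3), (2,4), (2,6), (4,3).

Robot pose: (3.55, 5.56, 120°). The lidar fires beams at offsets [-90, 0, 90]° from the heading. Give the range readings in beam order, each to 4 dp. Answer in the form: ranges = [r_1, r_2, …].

beam 1: φ=-90°, α=30°
  d=(0.8660,0.5000)  start (3,5)  tX=0.5196 tY=0.8800  stride 1/|dx|=1.1547 1/|dy|=2.0000
    cross x-line → (4,5), t=0.5196
    cross y-line → (4,6), t=0.8800
    cross x-line → (5,6), t=1.6743 (wall)
  → r_1 = 1.6743
beam 2: φ=0°, α=120°
  d=(-0.5000,0.8660)  start (3,5)  tX=1.1000 tY=0.5081  stride 1/|dx|=2.0000 1/|dy|=1.1547
    cross y-line → (3,6), t=0.5081
    cross x-line → (2,6), t=1.1000 (wall)
  → r_2 = 1.1000
beam 3: φ=90°, α=210°
  d=(-0.8660,-0.5000)  start (3,5)  tX=0.6351 tY=1.1200  stride 1/|dx|=1.1547 1/|dy|=2.0000
    cross x-line → (2,5), t=0.6351
    cross y-line → (2,4), t=1.1200 (wall)
  → r_3 = 1.1200

ranges = [1.6743, 1.1000, 1.1200]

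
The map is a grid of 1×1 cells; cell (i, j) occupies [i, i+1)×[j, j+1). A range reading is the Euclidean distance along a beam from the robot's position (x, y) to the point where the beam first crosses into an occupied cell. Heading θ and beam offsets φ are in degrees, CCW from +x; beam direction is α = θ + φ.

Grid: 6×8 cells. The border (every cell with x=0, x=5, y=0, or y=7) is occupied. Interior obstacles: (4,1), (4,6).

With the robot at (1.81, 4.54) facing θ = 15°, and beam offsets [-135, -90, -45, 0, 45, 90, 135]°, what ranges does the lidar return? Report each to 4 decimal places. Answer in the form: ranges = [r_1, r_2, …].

beam 1: φ=-135°, α=240°
  d=(-0.5000,-0.8660)  start (1,4)  tX=1.6200 tY=0.6235  stride 1/|dx|=2.0000 1/|dy|=1.1547
    cross y-line → (1,3), t=0.6235
    cross x-line → (0,3), t=1.6200 (wall)
  → r_1 = 1.6200
beam 2: φ=-90°, α=285°
  d=(0.2588,-0.9659)  start (1,4)  tX=0.7341 tY=0.5590  stride 1/|dx|=3.8637 1/|dy|=1.0353
    cross y-line → (1,3), t=0.5590
    cross x-line → (2,3), t=0.7341
    cross y-line → (2,2), t=1.5943
    cross y-line → (2,1), t=2.6296
    cross y-line → (2,0), t=3.6649 (wall)
  → r_2 = 3.6649
beam 3: φ=-45°, α=330°
  d=(0.8660,-0.5000)  start (1,4)  tX=0.2194 tY=1.0800  stride 1/|dx|=1.1547 1/|dy|=2.0000
    cross x-line → (2,4), t=0.2194
    cross y-line → (2,3), t=1.0800
    cross x-line → (3,3), t=1.3741
    cross x-line → (4,3), t=2.5288
    cross y-line → (4,2), t=3.0800
    cross x-line → (5,2), t=3.6835 (wall)
  → r_3 = 3.6835
beam 4: φ=0°, α=15°
  d=(0.9659,0.2588)  start (1,4)  tX=0.1967 tY=1.7773  stride 1/|dx|=1.0353 1/|dy|=3.8637
    cross x-line → (2,4), t=0.1967
    cross x-line → (3,4), t=1.2320
    cross y-line → (3,5), t=1.7773
    cross x-line → (4,5), t=2.2673
    cross x-line → (5,5), t=3.3025 (wall)
  → r_4 = 3.3025
beam 5: φ=45°, α=60°
  d=(0.5000,0.8660)  start (1,4)  tX=0.3800 tY=0.5312  stride 1/|dx|=2.0000 1/|dy|=1.1547
    cross x-line → (2,4), t=0.3800
    cross y-line → (2,5), t=0.5312
    cross y-line → (2,6), t=1.6859
    cross x-line → (3,6), t=2.3800
    cross y-line → (3,7), t=2.8406 (wall)
  → r_5 = 2.8406
beam 6: φ=90°, α=105°
  d=(-0.2588,0.9659)  start (1,4)  tX=3.1296 tY=0.4762  stride 1/|dx|=3.8637 1/|dy|=1.0353
    cross y-line → (1,5), t=0.4762
    cross y-line → (1,6), t=1.5115
    cross y-line → (1,7), t=2.5468 (wall)
  → r_6 = 2.5468
beam 7: φ=135°, α=150°
  d=(-0.8660,0.5000)  start (1,4)  tX=0.9353 tY=0.9200  stride 1/|dx|=1.1547 1/|dy|=2.0000
    cross y-line → (1,5), t=0.9200
    cross x-line → (0,5), t=0.9353 (wall)
  → r_7 = 0.9353

ranges = [1.6200, 3.6649, 3.6835, 3.3025, 2.8406, 2.5468, 0.9353]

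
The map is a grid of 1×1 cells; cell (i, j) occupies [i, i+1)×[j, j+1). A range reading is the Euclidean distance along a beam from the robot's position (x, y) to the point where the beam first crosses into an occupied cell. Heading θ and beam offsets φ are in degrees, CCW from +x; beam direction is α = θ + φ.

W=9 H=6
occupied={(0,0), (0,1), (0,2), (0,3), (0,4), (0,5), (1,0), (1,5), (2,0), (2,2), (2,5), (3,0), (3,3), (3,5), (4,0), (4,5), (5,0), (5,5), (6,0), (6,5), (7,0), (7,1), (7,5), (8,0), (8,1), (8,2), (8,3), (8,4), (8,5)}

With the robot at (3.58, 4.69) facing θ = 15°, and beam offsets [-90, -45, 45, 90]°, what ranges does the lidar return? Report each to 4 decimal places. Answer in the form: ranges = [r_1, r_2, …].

beam 1: φ=-90°, α=285°
  direction (0.2588, -0.9659); cell (3,4); t to first gridline: x 1.6228, y 0.7143 (then +3.8637 / +1.0353)
    (3,3) via y @ 0.7143  # hit
  → r_1 = 0.7143
beam 2: φ=-45°, α=330°
  direction (0.8660, -0.5000); cell (3,4); t to first gridline: x 0.4850, y 1.3800 (then +1.1547 / +2.0000)
    (4,4) via x @ 0.4850
    (4,3) via y @ 1.3800
    (5,3) via x @ 1.6397
    (6,3) via x @ 2.7944
    (6,2) via y @ 3.3800
    (7,2) via x @ 3.9491
    (8,2) via x @ 5.1038  # hit
  → r_2 = 5.1038
beam 3: φ=45°, α=60°
  direction (0.5000, 0.8660); cell (3,4); t to first gridline: x 0.8400, y 0.3580 (then +2.0000 / +1.1547)
    (3,5) via y @ 0.3580  # hit
  → r_3 = 0.3580
beam 4: φ=90°, α=105°
  direction (-0.2588, 0.9659); cell (3,4); t to first gridline: x 2.2409, y 0.3209 (then +3.8637 / +1.0353)
    (3,5) via y @ 0.3209  # hit
  → r_4 = 0.3209

ranges = [0.7143, 5.1038, 0.3580, 0.3209]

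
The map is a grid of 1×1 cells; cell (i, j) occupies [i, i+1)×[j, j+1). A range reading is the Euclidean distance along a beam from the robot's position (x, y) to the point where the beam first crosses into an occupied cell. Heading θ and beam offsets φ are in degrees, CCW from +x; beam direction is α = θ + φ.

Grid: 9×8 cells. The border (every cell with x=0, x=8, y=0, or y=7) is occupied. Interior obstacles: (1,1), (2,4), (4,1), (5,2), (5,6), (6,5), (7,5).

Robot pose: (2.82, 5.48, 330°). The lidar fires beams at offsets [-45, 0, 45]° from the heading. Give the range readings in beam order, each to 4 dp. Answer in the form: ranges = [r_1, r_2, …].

ranges = [0.4969, 5.9813, 2.2569]

beam 1: φ=-45°, α=285°
  cosα=0.2588 sinα=-0.9659 | (2,5) | tMaxX 0.6955 tMaxY 0.4969 | tΔX 3.8637 tΔY 1.0353
    t=0.4969 [y] (2,4) — stop
  → r_1 = 0.4969
beam 2: φ=0°, α=330°
  cosα=0.8660 sinα=-0.5000 | (2,5) | tMaxX 0.2078 tMaxY 0.9600 | tΔX 1.1547 tΔY 2.0000
    t=0.2078 [x] (3,5)
    t=0.9600 [y] (3,4)
    t=1.3625 [x] (4,4)
    t=2.5172 [x] (5,4)
    t=2.9600 [y] (5,3)
    t=3.6719 [x] (6,3)
    t=4.8266 [x] (7,3)
    t=4.9600 [y] (7,2)
    t=5.9813 [x] (8,2) — stop
  → r_2 = 5.9813
beam 3: φ=45°, α=15°
  cosα=0.9659 sinα=0.2588 | (2,5) | tMaxX 0.1863 tMaxY 2.0091 | tΔX 1.0353 tΔY 3.8637
    t=0.1863 [x] (3,5)
    t=1.2216 [x] (4,5)
    t=2.0091 [y] (4,6)
    t=2.2569 [x] (5,6) — stop
  → r_3 = 2.2569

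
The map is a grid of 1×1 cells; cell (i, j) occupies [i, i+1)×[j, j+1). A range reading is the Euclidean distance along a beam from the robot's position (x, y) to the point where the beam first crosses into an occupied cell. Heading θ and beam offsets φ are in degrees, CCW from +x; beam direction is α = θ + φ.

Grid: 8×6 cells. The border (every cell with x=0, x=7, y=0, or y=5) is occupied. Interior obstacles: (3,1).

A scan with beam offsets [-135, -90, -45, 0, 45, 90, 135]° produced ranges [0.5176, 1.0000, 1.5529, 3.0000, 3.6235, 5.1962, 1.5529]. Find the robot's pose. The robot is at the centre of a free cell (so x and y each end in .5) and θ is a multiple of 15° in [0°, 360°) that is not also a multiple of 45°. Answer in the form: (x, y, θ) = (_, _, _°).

The pose lattice has 23·16 = 368 candidates. Test each by forward raycasting.
  (3.5, 4.5, 210°): beam 2 = 0.5774 ≠ 1.0000 ✗
  (2.5, 1.5, 30°): beam 2 = 0.5774 ≠ 1.0000 ✗
  (1.5, 3.5, 240°): beam 1 = 1.5529 ≠ 0.5176 ✗
  (6.5, 2.5, 75°): beam 1 = 1.0000 ≠ 0.5176 ✗
  (1.5, 2.5, 240°): beam 1 = 1.9319 ≠ 0.5176 ✗
  …
  (5.5, 1.5, 60°): r_1=0.5176, r_2=1.0000, r_3=1.5529, r_4=3.0000, r_5=3.6235, r_6=5.1962, r_7=1.5529 — all match ✓
No second candidate reproduces the full scan.

(x, y, θ) = (5.5, 1.5, 60°)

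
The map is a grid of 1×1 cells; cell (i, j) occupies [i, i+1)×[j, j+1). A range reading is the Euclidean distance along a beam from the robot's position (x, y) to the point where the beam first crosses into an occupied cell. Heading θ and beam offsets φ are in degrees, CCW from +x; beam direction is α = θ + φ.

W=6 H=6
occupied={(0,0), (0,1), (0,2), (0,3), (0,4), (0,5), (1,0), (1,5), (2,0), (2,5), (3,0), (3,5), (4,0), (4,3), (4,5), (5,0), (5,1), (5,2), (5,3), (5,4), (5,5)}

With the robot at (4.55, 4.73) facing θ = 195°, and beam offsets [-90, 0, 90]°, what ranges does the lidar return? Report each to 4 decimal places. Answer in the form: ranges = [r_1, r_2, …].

beam 1: φ=-90°, α=105°
  dir = (cos 105°, sin 105°) = (-0.2588, 0.9659); from cell (4,4)
  next x-line at t=2.1250, next y-line at t=0.2795; Δt_x=3.8637, Δt_y=1.0353
    y: enter (4,5) at t=0.2795 ← occupied
  → r_1 = 0.2795
beam 2: φ=0°, α=195°
  dir = (cos 195°, sin 195°) = (-0.9659, -0.2588); from cell (4,4)
  next x-line at t=0.5694, next y-line at t=2.8205; Δt_x=1.0353, Δt_y=3.8637
    x: enter (3,4) at t=0.5694
    x: enter (2,4) at t=1.6047
    x: enter (1,4) at t=2.6400
    y: enter (1,3) at t=2.8205
    x: enter (0,3) at t=3.6752 ← occupied
  → r_2 = 3.6752
beam 3: φ=90°, α=285°
  dir = (cos 285°, sin 285°) = (0.2588, -0.9659); from cell (4,4)
  next x-line at t=1.7387, next y-line at t=0.7558; Δt_x=3.8637, Δt_y=1.0353
    y: enter (4,3) at t=0.7558 ← occupied
  → r_3 = 0.7558

ranges = [0.2795, 3.6752, 0.7558]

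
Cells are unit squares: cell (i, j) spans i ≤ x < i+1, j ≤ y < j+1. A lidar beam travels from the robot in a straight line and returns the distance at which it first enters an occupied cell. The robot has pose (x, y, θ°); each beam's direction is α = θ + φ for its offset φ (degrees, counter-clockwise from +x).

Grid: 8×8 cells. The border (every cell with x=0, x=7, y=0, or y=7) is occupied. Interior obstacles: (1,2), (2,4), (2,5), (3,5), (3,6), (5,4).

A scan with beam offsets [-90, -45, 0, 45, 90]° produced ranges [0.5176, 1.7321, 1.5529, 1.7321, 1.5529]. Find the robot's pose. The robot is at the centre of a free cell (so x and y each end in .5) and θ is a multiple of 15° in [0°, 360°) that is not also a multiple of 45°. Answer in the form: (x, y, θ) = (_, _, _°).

Candidates: 30 free-cell centres × 16 headings = 480 poses. Raycast each; keep the one whose scan matches to 4 dp.
  (6.5, 5.5, 60°): beam 1 = 0.5774 ≠ 0.5176 ✗
  (2.5, 2.5, 75°): beam 1 = 4.6587 ≠ 0.5176 ✗
  (5.5, 1.5, 15°): beam 2 = 1.0000 ≠ 1.7321 ✗
  …
  (5.5, 5.5, 15°): r_1=0.5176, r_2=1.7321, r_3=1.5529, r_4=1.7321, r_5=1.5529 — all match ✓
Only this pose fits every beam.

(x, y, θ) = (5.5, 5.5, 15°)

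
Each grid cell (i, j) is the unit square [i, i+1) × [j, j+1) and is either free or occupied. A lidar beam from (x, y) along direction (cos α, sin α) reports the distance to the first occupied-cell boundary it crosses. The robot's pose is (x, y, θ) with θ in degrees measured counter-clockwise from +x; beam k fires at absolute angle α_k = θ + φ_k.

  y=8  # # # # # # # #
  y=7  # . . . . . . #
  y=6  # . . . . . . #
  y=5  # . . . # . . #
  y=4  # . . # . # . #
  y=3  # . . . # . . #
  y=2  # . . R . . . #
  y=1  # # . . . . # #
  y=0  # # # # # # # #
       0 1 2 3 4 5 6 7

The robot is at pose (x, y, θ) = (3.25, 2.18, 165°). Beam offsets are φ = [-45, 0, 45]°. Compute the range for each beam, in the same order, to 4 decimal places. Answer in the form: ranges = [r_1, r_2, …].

ranges = [4.5000, 2.3294, 1.4434]

beam 1: φ=-45°, α=120°
  dir = (cos 120°, sin 120°) = (-0.5000, 0.8660); from cell (3,2)
  next x-line at t=0.5000, next y-line at t=0.9469; Δt_x=2.0000, Δt_y=1.1547
    x: enter (2,2) at t=0.5000
    y: enter (2,3) at t=0.9469
    y: enter (2,4) at t=2.1016
    x: enter (1,4) at t=2.5000
    y: enter (1,5) at t=3.2563
    y: enter (1,6) at t=4.4110
    x: enter (0,6) at t=4.5000 ← occupied
  → r_1 = 4.5000
beam 2: φ=0°, α=165°
  dir = (cos 165°, sin 165°) = (-0.9659, 0.2588); from cell (3,2)
  next x-line at t=0.2588, next y-line at t=3.1682; Δt_x=1.0353, Δt_y=3.8637
    x: enter (2,2) at t=0.2588
    x: enter (1,2) at t=1.2941
    x: enter (0,2) at t=2.3294 ← occupied
  → r_2 = 2.3294
beam 3: φ=45°, α=210°
  dir = (cos 210°, sin 210°) = (-0.8660, -0.5000); from cell (3,2)
  next x-line at t=0.2887, next y-line at t=0.3600; Δt_x=1.1547, Δt_y=2.0000
    x: enter (2,2) at t=0.2887
    y: enter (2,1) at t=0.3600
    x: enter (1,1) at t=1.4434 ← occupied
  → r_3 = 1.4434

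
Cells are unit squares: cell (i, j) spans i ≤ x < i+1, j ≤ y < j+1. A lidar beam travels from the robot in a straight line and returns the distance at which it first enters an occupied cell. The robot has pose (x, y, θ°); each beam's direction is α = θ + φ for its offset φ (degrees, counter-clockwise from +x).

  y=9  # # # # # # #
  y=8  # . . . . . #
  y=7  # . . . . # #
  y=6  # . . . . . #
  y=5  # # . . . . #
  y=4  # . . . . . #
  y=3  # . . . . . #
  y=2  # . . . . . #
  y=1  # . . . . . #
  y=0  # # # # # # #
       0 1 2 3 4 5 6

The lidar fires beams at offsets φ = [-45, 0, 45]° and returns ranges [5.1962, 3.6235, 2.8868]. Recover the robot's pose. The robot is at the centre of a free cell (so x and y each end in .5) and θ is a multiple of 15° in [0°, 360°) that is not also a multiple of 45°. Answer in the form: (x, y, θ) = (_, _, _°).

(x, y, θ) = (1.5, 6.5, 15°)

The pose lattice has 38·16 = 608 candidates. Test each by forward raycasting.
  (1.5, 8.5, 195°): beam 1 = 0.5774 ≠ 5.1962 ✗
  (5.5, 1.5, 105°): beam 1 = 1.0000 ≠ 5.1962 ✗
  (5.5, 4.5, 300°): beam 1 = 3.6235 ≠ 5.1962 ✗
  (5.5, 4.5, 345°): beam 1 = 1.0000 ≠ 5.1962 ✗
  (3.5, 3.5, 330°): beam 1 = 2.5882 ≠ 5.1962 ✗
  …
  (1.5, 6.5, 15°): r_1=5.1962, r_2=3.6235, r_3=2.8868 — all match ✓
No second candidate reproduces the full scan.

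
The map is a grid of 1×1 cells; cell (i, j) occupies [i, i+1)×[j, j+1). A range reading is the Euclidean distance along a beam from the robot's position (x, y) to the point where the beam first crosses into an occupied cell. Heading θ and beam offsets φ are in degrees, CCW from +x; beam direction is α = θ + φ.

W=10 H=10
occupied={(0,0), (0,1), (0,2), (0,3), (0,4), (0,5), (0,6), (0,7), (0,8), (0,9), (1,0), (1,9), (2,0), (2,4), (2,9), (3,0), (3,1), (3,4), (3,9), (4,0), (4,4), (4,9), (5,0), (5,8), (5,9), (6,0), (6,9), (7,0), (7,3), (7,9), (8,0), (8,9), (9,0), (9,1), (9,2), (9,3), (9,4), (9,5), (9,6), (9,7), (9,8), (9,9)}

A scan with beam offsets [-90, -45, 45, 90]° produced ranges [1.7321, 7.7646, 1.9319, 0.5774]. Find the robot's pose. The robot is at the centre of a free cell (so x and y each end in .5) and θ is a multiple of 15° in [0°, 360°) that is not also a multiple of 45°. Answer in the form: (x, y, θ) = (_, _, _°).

Enumerate (i+0.5, j+0.5, θ) over the 58 free cells and 16 admissible headings. For each, cast all 4 beams and compare to the given ranges.
  (4.5, 2.5, 60°): beam 1 = 3.0000 ≠ 1.7321 ✗
  (8.5, 8.5, 60°): beam 1 = 0.5774 ≠ 1.7321 ✗
  (8.5, 2.5, 255°): beam 1 = 5.7956 ≠ 1.7321 ✗
  (4.5, 3.5, 105°): beam 1 = 4.6587 ≠ 1.7321 ✗
  …
  (6.5, 1.5, 150°): r_1=1.7321, r_2=7.7646, r_3=1.9319, r_4=0.5774 — all match ✓
Unique over the lattice → pose = (6.5, 1.5, 150°).

(x, y, θ) = (6.5, 1.5, 150°)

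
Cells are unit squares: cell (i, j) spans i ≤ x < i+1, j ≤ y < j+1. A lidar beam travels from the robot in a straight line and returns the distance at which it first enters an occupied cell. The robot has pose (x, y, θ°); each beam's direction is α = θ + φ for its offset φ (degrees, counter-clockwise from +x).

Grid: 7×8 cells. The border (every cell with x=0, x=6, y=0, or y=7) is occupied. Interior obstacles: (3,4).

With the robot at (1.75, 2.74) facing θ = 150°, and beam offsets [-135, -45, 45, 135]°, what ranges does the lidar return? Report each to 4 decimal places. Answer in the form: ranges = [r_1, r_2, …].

beam 1: φ=-135°, α=15°
  direction (0.9659, 0.2588); cell (1,2); t to first gridline: x 0.2588, y 1.0046 (then +1.0353 / +3.8637)
    (2,2) via x @ 0.2588
    (2,3) via y @ 1.0046
    (3,3) via x @ 1.2941
    (4,3) via x @ 2.3294
    (5,3) via x @ 3.3646
    (6,3) via x @ 4.3999  # hit
  → r_1 = 4.3999
beam 2: φ=-45°, α=105°
  direction (-0.2588, 0.9659); cell (1,2); t to first gridline: x 2.8978, y 0.2692 (then +3.8637 / +1.0353)
    (1,3) via y @ 0.2692
    (1,4) via y @ 1.3044
    (1,5) via y @ 2.3397
    (0,5) via x @ 2.8978  # hit
  → r_2 = 2.8978
beam 3: φ=45°, α=195°
  direction (-0.9659, -0.2588); cell (1,2); t to first gridline: x 0.7765, y 2.8591 (then +1.0353 / +3.8637)
    (0,2) via x @ 0.7765  # hit
  → r_3 = 0.7765
beam 4: φ=135°, α=285°
  direction (0.2588, -0.9659); cell (1,2); t to first gridline: x 0.9659, y 0.7661 (then +3.8637 / +1.0353)
    (1,1) via y @ 0.7661
    (2,1) via x @ 0.9659
    (2,0) via y @ 1.8014  # hit
  → r_4 = 1.8014

ranges = [4.3999, 2.8978, 0.7765, 1.8014]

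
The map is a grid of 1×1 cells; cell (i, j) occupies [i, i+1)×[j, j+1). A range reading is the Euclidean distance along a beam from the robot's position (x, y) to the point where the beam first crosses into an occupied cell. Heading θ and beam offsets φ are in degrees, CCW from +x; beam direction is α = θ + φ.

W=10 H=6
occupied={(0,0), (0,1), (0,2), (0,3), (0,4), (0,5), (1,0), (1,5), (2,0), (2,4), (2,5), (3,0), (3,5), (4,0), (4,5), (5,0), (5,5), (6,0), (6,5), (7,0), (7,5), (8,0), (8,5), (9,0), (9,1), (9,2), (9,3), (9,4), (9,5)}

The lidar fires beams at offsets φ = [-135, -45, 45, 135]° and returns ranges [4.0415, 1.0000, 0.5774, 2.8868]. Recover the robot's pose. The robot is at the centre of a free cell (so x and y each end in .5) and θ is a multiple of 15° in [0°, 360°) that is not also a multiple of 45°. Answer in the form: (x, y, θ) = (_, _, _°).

Enumerate (i+0.5, j+0.5, θ) over the 31 free cells and 16 admissible headings. For each, cast all 4 beams and compare to the given ranges.
  (2.5, 2.5, 240°): beam 1 = 1.5529 ≠ 4.0415 ✗
  (4.5, 2.5, 330°): beam 1 = 3.6235 ≠ 4.0415 ✗
  (1.5, 4.5, 75°): beam 2 = 0.5774 ≠ 1.0000 ✗
  (3.5, 3.5, 75°): beam 1 = 2.8868 ≠ 4.0415 ✗
  …
  (6.5, 1.5, 255°): r_1=4.0415, r_2=1.0000, r_3=0.5774, r_4=2.8868 — all match ✓
Unique over the lattice → pose = (6.5, 1.5, 255°).

(x, y, θ) = (6.5, 1.5, 255°)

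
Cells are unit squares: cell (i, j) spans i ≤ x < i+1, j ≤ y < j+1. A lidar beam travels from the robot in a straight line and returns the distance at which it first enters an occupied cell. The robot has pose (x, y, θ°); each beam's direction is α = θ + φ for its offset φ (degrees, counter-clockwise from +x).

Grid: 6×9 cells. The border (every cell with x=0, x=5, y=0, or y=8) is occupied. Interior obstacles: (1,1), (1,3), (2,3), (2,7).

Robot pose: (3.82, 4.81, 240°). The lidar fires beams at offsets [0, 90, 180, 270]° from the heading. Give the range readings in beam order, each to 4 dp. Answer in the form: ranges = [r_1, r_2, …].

beam 1: φ=0°, α=240°
  dir = (cos 240°, sin 240°) = (-0.5000, -0.8660); from cell (3,4)
  next x-line at t=1.6400, next y-line at t=0.9353; Δt_x=2.0000, Δt_y=1.1547
    y: enter (3,3) at t=0.9353
    x: enter (2,3) at t=1.6400 ← occupied
  → r_1 = 1.6400
beam 2: φ=90°, α=330°
  dir = (cos 330°, sin 330°) = (0.8660, -0.5000); from cell (3,4)
  next x-line at t=0.2078, next y-line at t=1.6200; Δt_x=1.1547, Δt_y=2.0000
    x: enter (4,4) at t=0.2078
    x: enter (5,4) at t=1.3625 ← occupied
  → r_2 = 1.3625
beam 3: φ=180°, α=60°
  dir = (cos 60°, sin 60°) = (0.5000, 0.8660); from cell (3,4)
  next x-line at t=0.3600, next y-line at t=0.2194; Δt_x=2.0000, Δt_y=1.1547
    y: enter (3,5) at t=0.2194
    x: enter (4,5) at t=0.3600
    y: enter (4,6) at t=1.3741
    x: enter (5,6) at t=2.3600 ← occupied
  → r_3 = 2.3600
beam 4: φ=270°, α=150°
  dir = (cos 150°, sin 150°) = (-0.8660, 0.5000); from cell (3,4)
  next x-line at t=0.9469, next y-line at t=0.3800; Δt_x=1.1547, Δt_y=2.0000
    y: enter (3,5) at t=0.3800
    x: enter (2,5) at t=0.9469
    x: enter (1,5) at t=2.1016
    y: enter (1,6) at t=2.3800
    x: enter (0,6) at t=3.2563 ← occupied
  → r_4 = 3.2563

ranges = [1.6400, 1.3625, 2.3600, 3.2563]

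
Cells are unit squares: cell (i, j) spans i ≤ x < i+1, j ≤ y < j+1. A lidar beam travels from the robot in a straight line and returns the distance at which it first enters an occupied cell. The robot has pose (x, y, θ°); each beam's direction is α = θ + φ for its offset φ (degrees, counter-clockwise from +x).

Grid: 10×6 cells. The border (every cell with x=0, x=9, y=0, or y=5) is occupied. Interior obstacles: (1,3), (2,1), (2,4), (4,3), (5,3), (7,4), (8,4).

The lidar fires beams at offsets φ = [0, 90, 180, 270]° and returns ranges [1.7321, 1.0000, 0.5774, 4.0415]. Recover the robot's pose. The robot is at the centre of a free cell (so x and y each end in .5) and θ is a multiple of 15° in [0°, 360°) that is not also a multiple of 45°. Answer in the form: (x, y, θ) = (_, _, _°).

(x, y, θ) = (5.5, 1.5, 120°)

Enumerate (i+0.5, j+0.5, θ) over the 25 free cells and 16 admissible headings. For each, cast all 4 beams and compare to the given ranges.
  (4.5, 1.5, 285°): beam 1 = 0.5176 ≠ 1.7321 ✗
  (4.5, 2.5, 345°): beam 1 = 4.6587 ≠ 1.7321 ✗
  (1.5, 4.5, 120°): beam 1 = 0.5774 ≠ 1.7321 ✗
  (1.5, 4.5, 210°): beam 1 = 0.5774 ≠ 1.7321 ✗
  …
  (5.5, 1.5, 120°): r_1=1.7321, r_2=1.0000, r_3=0.5774, r_4=4.0415 — all match ✓
No second candidate reproduces the full scan.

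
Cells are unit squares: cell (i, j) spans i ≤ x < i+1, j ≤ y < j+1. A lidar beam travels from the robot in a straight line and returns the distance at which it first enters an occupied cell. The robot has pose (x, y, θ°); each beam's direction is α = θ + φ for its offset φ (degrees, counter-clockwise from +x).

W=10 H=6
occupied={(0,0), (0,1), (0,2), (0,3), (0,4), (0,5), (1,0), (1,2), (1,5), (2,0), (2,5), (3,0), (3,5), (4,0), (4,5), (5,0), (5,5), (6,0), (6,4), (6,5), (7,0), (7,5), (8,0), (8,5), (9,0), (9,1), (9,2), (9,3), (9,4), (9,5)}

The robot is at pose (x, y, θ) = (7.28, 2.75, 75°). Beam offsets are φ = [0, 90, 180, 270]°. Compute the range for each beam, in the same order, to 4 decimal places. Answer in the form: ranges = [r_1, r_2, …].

beam 1: φ=0°, α=75°
  d=(0.2588,0.9659)  start (7,2)  tX=2.7819 tY=0.2588  stride 1/|dx|=3.8637 1/|dy|=1.0353
    cross y-line → (7,3), t=0.2588
    cross y-line → (7,4), t=1.2941
    cross y-line → (7,5), t=2.3294 (wall)
  → r_1 = 2.3294
beam 2: φ=90°, α=165°
  d=(-0.9659,0.2588)  start (7,2)  tX=0.2899 tY=0.9659  stride 1/|dx|=1.0353 1/|dy|=3.8637
    cross x-line → (6,2), t=0.2899
    cross y-line → (6,3), t=0.9659
    cross x-line → (5,3), t=1.3252
    cross x-line → (4,3), t=2.3604
    cross x-line → (3,3), t=3.3957
    cross x-line → (2,3), t=4.4310
    cross y-line → (2,4), t=4.8296
    cross x-line → (1,4), t=5.4663
    cross x-line → (0,4), t=6.5015 (wall)
  → r_2 = 6.5015
beam 3: φ=180°, α=255°
  d=(-0.2588,-0.9659)  start (7,2)  tX=1.0818 tY=0.7765  stride 1/|dx|=3.8637 1/|dy|=1.0353
    cross y-line → (7,1), t=0.7765
    cross x-line → (6,1), t=1.0818
    cross y-line → (6,0), t=1.8117 (wall)
  → r_3 = 1.8117
beam 4: φ=270°, α=345°
  d=(0.9659,-0.2588)  start (7,2)  tX=0.7454 tY=2.8978  stride 1/|dx|=1.0353 1/|dy|=3.8637
    cross x-line → (8,2), t=0.7454
    cross x-line → (9,2), t=1.7807 (wall)
  → r_4 = 1.7807

ranges = [2.3294, 6.5015, 1.8117, 1.7807]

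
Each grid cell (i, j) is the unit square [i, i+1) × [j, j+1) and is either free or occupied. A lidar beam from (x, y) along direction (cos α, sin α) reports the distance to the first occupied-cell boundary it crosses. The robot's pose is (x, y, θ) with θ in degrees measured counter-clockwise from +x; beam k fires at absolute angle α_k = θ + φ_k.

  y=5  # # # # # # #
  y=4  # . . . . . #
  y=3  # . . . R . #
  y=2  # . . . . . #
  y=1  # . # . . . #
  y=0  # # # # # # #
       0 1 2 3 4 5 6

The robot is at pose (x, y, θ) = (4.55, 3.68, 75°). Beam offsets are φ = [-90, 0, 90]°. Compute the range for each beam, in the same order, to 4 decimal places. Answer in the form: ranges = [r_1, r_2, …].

beam 1: φ=-90°, α=345°
  direction (0.9659, -0.2588); cell (4,3); t to first gridline: x 0.4659, y 2.6273 (then +1.0353 / +3.8637)
    (5,3) via x @ 0.4659
    (6,3) via x @ 1.5012  # hit
  → r_1 = 1.5012
beam 2: φ=0°, α=75°
  direction (0.2588, 0.9659); cell (4,3); t to first gridline: x 1.7387, y 0.3313 (then +3.8637 / +1.0353)
    (4,4) via y @ 0.3313
    (4,5) via y @ 1.3666  # hit
  → r_2 = 1.3666
beam 3: φ=90°, α=165°
  direction (-0.9659, 0.2588); cell (4,3); t to first gridline: x 0.5694, y 1.2364 (then +1.0353 / +3.8637)
    (3,3) via x @ 0.5694
    (3,4) via y @ 1.2364
    (2,4) via x @ 1.6047
    (1,4) via x @ 2.6400
    (0,4) via x @ 3.6752  # hit
  → r_3 = 3.6752

ranges = [1.5012, 1.3666, 3.6752]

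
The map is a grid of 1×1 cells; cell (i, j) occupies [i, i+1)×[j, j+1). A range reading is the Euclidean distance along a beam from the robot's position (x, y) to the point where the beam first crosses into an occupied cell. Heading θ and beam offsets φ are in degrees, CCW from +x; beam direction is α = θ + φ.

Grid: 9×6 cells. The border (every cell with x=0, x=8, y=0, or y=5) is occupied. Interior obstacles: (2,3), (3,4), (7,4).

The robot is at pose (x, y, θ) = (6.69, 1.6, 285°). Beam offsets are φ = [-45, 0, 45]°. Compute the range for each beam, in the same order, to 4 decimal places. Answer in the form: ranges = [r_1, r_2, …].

ranges = [0.6928, 0.6212, 1.2000]

beam 1: φ=-45°, α=240°
  direction (-0.5000, -0.8660); cell (6,1); t to first gridline: x 1.3800, y 0.6928 (then +2.0000 / +1.1547)
    (6,0) via y @ 0.6928  # hit
  → r_1 = 0.6928
beam 2: φ=0°, α=285°
  direction (0.2588, -0.9659); cell (6,1); t to first gridline: x 1.1977, y 0.6212 (then +3.8637 / +1.0353)
    (6,0) via y @ 0.6212  # hit
  → r_2 = 0.6212
beam 3: φ=45°, α=330°
  direction (0.8660, -0.5000); cell (6,1); t to first gridline: x 0.3580, y 1.2000 (then +1.1547 / +2.0000)
    (7,1) via x @ 0.3580
    (7,0) via y @ 1.2000  # hit
  → r_3 = 1.2000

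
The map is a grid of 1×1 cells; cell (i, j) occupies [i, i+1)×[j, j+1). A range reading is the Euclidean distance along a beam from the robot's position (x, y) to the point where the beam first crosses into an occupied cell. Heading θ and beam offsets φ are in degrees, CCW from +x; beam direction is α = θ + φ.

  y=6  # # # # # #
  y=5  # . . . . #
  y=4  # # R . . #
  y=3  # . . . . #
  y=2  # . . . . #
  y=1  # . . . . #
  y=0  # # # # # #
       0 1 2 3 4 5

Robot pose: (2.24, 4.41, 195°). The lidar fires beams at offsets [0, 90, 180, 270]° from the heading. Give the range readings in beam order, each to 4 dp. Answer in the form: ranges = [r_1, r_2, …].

ranges = [0.2485, 3.5303, 2.8574, 1.6461]

beam 1: φ=0°, α=195°
  cosα=-0.9659 sinα=-0.2588 | (2,4) | tMaxX 0.2485 tMaxY 1.5841 | tΔX 1.0353 tΔY 3.8637
    t=0.2485 [x] (1,4) — stop
  → r_1 = 0.2485
beam 2: φ=90°, α=285°
  cosα=0.2588 sinα=-0.9659 | (2,4) | tMaxX 2.9364 tMaxY 0.4245 | tΔX 3.8637 tΔY 1.0353
    t=0.4245 [y] (2,3)
    t=1.4597 [y] (2,2)
    t=2.4950 [y] (2,1)
    t=2.9364 [x] (3,1)
    t=3.5303 [y] (3,0) — stop
  → r_2 = 3.5303
beam 3: φ=180°, α=15°
  cosα=0.9659 sinα=0.2588 | (2,4) | tMaxX 0.7868 tMaxY 2.2796 | tΔX 1.0353 tΔY 3.8637
    t=0.7868 [x] (3,4)
    t=1.8221 [x] (4,4)
    t=2.2796 [y] (4,5)
    t=2.8574 [x] (5,5) — stop
  → r_3 = 2.8574
beam 4: φ=270°, α=105°
  cosα=-0.2588 sinα=0.9659 | (2,4) | tMaxX 0.9273 tMaxY 0.6108 | tΔX 3.8637 tΔY 1.0353
    t=0.6108 [y] (2,5)
    t=0.9273 [x] (1,5)
    t=1.6461 [y] (1,6) — stop
  → r_4 = 1.6461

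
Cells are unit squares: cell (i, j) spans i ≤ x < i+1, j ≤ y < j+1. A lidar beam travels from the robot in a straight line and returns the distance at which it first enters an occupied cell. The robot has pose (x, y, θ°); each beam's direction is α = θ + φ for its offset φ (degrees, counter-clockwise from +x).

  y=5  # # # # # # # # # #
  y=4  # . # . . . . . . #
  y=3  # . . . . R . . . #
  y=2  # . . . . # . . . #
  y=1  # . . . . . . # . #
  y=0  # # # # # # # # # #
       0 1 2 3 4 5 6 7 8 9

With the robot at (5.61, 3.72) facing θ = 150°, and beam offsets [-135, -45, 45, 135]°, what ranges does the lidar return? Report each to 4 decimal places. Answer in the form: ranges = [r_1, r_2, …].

ranges = [3.5096, 1.3252, 4.7726, 0.7454]

beam 1: φ=-135°, α=15°
  direction (0.9659, 0.2588); cell (5,3); t to first gridline: x 0.4038, y 1.0818 (then +1.0353 / +3.8637)
    (6,3) via x @ 0.4038
    (6,4) via y @ 1.0818
    (7,4) via x @ 1.4390
    (8,4) via x @ 2.4743
    (9,4) via x @ 3.5096  # hit
  → r_1 = 3.5096
beam 2: φ=-45°, α=105°
  direction (-0.2588, 0.9659); cell (5,3); t to first gridline: x 2.3569, y 0.2899 (then +3.8637 / +1.0353)
    (5,4) via y @ 0.2899
    (5,5) via y @ 1.3252  # hit
  → r_2 = 1.3252
beam 3: φ=45°, α=195°
  direction (-0.9659, -0.2588); cell (5,3); t to first gridline: x 0.6315, y 2.7819 (then +1.0353 / +3.8637)
    (4,3) via x @ 0.6315
    (3,3) via x @ 1.6668
    (2,3) via x @ 2.7021
    (2,2) via y @ 2.7819
    (1,2) via x @ 3.7373
    (0,2) via x @ 4.7726  # hit
  → r_3 = 4.7726
beam 4: φ=135°, α=285°
  direction (0.2588, -0.9659); cell (5,3); t to first gridline: x 1.5068, y 0.7454 (then +3.8637 / +1.0353)
    (5,2) via y @ 0.7454  # hit
  → r_4 = 0.7454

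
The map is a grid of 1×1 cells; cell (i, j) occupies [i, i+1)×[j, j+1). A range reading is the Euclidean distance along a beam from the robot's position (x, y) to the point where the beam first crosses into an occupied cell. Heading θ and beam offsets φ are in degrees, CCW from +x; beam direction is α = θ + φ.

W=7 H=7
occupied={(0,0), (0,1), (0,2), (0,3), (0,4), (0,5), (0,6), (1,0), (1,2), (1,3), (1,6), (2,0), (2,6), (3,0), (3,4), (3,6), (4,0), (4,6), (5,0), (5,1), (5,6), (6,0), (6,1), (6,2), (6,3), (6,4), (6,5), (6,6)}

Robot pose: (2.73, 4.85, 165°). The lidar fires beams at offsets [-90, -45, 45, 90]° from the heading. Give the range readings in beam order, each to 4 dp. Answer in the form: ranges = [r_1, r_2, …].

beam 1: φ=-90°, α=75°
  d=(0.2588,0.9659)  start (2,4)  tX=1.0432 tY=0.1553  stride 1/|dx|=3.8637 1/|dy|=1.0353
    cross y-line → (2,5), t=0.1553
    cross x-line → (3,5), t=1.0432
    cross y-line → (3,6), t=1.1906 (wall)
  → r_1 = 1.1906
beam 2: φ=-45°, α=120°
  d=(-0.5000,0.8660)  start (2,4)  tX=1.4600 tY=0.1732  stride 1/|dx|=2.0000 1/|dy|=1.1547
    cross y-line → (2,5), t=0.1732
    cross y-line → (2,6), t=1.3279 (wall)
  → r_2 = 1.3279
beam 3: φ=45°, α=210°
  d=(-0.8660,-0.5000)  start (2,4)  tX=0.8429 tY=1.7000  stride 1/|dx|=1.1547 1/|dy|=2.0000
    cross x-line → (1,4), t=0.8429
    cross y-line → (1,3), t=1.7000 (wall)
  → r_3 = 1.7000
beam 4: φ=90°, α=255°
  d=(-0.2588,-0.9659)  start (2,4)  tX=2.8205 tY=0.8800  stride 1/|dx|=3.8637 1/|dy|=1.0353
    cross y-line → (2,3), t=0.8800
    cross y-line → (2,2), t=1.9153
    cross x-line → (1,2), t=2.8205 (wall)
  → r_4 = 2.8205

ranges = [1.1906, 1.3279, 1.7000, 2.8205]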